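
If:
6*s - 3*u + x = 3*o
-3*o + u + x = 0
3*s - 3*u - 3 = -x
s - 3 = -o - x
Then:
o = 5/7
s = -2/7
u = -3/7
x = 18/7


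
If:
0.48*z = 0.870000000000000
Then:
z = 1.81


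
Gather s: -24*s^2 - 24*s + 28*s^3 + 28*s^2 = 28*s^3 + 4*s^2 - 24*s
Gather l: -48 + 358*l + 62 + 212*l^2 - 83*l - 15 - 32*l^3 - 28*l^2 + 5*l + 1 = -32*l^3 + 184*l^2 + 280*l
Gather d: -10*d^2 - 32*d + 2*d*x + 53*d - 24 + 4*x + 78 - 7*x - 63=-10*d^2 + d*(2*x + 21) - 3*x - 9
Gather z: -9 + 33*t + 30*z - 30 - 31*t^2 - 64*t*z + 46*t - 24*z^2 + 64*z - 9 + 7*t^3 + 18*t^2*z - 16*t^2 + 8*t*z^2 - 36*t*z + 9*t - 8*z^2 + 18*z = 7*t^3 - 47*t^2 + 88*t + z^2*(8*t - 32) + z*(18*t^2 - 100*t + 112) - 48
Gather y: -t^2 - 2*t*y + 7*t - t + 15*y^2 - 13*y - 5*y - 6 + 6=-t^2 + 6*t + 15*y^2 + y*(-2*t - 18)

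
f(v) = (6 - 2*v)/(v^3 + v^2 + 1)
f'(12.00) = 0.00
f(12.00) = -0.00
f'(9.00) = 0.00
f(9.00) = -0.01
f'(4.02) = -0.01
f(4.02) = -0.02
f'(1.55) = -0.87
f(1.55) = 0.41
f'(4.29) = -0.00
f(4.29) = -0.03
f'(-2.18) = -4.40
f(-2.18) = -2.25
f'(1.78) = -0.54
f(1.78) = 0.25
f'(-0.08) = -1.13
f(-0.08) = 6.12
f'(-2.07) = -6.32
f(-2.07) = -2.83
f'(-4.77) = -0.10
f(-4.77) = -0.18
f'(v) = (6 - 2*v)*(-3*v^2 - 2*v)/(v^3 + v^2 + 1)^2 - 2/(v^3 + v^2 + 1)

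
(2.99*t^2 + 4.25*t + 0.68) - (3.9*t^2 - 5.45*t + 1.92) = -0.91*t^2 + 9.7*t - 1.24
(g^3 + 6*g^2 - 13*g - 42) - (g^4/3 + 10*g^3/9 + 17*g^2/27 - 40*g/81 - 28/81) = -g^4/3 - g^3/9 + 145*g^2/27 - 1013*g/81 - 3374/81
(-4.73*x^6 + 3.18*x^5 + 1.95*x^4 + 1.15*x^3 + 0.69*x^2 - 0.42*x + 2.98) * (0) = 0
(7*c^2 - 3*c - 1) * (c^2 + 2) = 7*c^4 - 3*c^3 + 13*c^2 - 6*c - 2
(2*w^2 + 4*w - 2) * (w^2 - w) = 2*w^4 + 2*w^3 - 6*w^2 + 2*w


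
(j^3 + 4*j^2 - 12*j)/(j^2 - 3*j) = (j^2 + 4*j - 12)/(j - 3)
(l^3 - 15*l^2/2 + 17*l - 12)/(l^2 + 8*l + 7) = (l^3 - 15*l^2/2 + 17*l - 12)/(l^2 + 8*l + 7)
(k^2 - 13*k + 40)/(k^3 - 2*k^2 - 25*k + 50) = (k - 8)/(k^2 + 3*k - 10)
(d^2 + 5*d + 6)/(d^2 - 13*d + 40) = (d^2 + 5*d + 6)/(d^2 - 13*d + 40)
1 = 1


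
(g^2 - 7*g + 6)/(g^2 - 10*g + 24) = (g - 1)/(g - 4)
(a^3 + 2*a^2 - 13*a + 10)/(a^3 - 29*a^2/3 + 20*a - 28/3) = 3*(a^2 + 4*a - 5)/(3*a^2 - 23*a + 14)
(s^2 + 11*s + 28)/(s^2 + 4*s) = (s + 7)/s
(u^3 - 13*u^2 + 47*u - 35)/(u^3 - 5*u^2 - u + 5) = (u - 7)/(u + 1)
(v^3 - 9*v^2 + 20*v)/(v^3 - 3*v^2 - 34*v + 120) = v/(v + 6)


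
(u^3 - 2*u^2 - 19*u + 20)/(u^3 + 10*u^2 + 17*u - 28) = (u - 5)/(u + 7)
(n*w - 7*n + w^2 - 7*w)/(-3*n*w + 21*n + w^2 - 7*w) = (n + w)/(-3*n + w)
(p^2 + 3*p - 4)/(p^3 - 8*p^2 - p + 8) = (p + 4)/(p^2 - 7*p - 8)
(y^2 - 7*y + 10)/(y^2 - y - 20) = (y - 2)/(y + 4)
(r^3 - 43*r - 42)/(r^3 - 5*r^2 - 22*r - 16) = (r^2 - r - 42)/(r^2 - 6*r - 16)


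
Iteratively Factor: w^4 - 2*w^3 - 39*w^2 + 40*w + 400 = (w - 5)*(w^3 + 3*w^2 - 24*w - 80) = (w - 5)*(w + 4)*(w^2 - w - 20) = (w - 5)^2*(w + 4)*(w + 4)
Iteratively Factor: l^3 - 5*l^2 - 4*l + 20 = (l - 2)*(l^2 - 3*l - 10) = (l - 5)*(l - 2)*(l + 2)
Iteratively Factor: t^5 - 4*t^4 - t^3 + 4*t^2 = (t)*(t^4 - 4*t^3 - t^2 + 4*t) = t*(t - 1)*(t^3 - 3*t^2 - 4*t) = t*(t - 4)*(t - 1)*(t^2 + t) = t^2*(t - 4)*(t - 1)*(t + 1)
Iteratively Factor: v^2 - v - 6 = (v + 2)*(v - 3)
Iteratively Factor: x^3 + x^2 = (x + 1)*(x^2) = x*(x + 1)*(x)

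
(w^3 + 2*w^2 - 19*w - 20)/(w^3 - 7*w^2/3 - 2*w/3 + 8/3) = 3*(w^2 + w - 20)/(3*w^2 - 10*w + 8)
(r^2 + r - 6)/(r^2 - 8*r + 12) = (r + 3)/(r - 6)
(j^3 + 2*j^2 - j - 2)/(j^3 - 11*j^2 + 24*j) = (j^3 + 2*j^2 - j - 2)/(j*(j^2 - 11*j + 24))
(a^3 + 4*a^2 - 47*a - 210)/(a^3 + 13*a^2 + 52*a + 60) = (a - 7)/(a + 2)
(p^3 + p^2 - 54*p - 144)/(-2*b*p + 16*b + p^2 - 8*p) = (p^2 + 9*p + 18)/(-2*b + p)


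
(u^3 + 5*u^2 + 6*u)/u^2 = u + 5 + 6/u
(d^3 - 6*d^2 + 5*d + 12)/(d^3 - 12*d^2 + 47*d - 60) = (d + 1)/(d - 5)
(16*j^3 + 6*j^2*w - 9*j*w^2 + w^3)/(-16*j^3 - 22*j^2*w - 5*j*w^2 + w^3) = (-2*j + w)/(2*j + w)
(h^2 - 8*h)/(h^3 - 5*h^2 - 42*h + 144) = h/(h^2 + 3*h - 18)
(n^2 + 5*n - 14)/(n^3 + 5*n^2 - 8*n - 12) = (n + 7)/(n^2 + 7*n + 6)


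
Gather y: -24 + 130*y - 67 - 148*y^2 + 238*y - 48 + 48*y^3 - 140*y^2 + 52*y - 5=48*y^3 - 288*y^2 + 420*y - 144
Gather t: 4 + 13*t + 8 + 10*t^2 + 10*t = 10*t^2 + 23*t + 12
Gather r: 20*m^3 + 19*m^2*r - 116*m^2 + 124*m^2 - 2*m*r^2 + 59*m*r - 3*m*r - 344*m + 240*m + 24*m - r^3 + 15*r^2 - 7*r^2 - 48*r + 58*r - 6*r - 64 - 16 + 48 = 20*m^3 + 8*m^2 - 80*m - r^3 + r^2*(8 - 2*m) + r*(19*m^2 + 56*m + 4) - 32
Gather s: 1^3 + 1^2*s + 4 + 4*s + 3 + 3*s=8*s + 8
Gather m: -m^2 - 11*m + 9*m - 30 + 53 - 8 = -m^2 - 2*m + 15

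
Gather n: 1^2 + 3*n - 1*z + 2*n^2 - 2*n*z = 2*n^2 + n*(3 - 2*z) - z + 1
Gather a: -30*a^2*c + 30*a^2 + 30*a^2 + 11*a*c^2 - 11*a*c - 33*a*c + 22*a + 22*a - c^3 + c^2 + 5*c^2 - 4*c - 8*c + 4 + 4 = a^2*(60 - 30*c) + a*(11*c^2 - 44*c + 44) - c^3 + 6*c^2 - 12*c + 8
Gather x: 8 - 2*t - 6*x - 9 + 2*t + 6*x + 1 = 0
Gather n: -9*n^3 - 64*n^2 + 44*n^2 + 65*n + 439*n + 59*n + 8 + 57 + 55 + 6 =-9*n^3 - 20*n^2 + 563*n + 126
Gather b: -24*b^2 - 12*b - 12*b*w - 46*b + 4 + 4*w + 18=-24*b^2 + b*(-12*w - 58) + 4*w + 22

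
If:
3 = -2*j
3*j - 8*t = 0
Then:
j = -3/2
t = -9/16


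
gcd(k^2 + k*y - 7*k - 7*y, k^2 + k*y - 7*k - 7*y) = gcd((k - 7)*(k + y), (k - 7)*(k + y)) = k^2 + k*y - 7*k - 7*y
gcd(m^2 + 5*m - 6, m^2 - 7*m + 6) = m - 1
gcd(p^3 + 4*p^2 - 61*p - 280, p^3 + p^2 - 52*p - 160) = p^2 - 3*p - 40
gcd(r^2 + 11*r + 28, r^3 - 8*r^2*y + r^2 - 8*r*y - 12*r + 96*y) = r + 4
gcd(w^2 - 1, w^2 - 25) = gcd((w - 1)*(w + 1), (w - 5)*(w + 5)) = 1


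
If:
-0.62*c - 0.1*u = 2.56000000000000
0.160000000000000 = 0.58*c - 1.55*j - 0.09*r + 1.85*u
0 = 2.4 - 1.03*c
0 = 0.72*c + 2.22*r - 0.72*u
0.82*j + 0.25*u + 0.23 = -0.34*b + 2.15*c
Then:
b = 155.00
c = 2.33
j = -46.23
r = -13.74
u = -40.05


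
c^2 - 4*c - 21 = (c - 7)*(c + 3)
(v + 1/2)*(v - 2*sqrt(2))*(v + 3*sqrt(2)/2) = v^3 - sqrt(2)*v^2/2 + v^2/2 - 6*v - sqrt(2)*v/4 - 3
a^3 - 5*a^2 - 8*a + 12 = (a - 6)*(a - 1)*(a + 2)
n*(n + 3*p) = n^2 + 3*n*p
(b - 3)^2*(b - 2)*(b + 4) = b^4 - 4*b^3 - 11*b^2 + 66*b - 72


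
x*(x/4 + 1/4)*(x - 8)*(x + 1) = x^4/4 - 3*x^3/2 - 15*x^2/4 - 2*x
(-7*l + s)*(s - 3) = -7*l*s + 21*l + s^2 - 3*s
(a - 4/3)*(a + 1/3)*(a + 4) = a^3 + 3*a^2 - 40*a/9 - 16/9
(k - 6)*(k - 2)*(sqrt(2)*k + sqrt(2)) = sqrt(2)*k^3 - 7*sqrt(2)*k^2 + 4*sqrt(2)*k + 12*sqrt(2)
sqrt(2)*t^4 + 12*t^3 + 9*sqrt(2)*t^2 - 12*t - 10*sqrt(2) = (t - 1)*(t + sqrt(2))*(t + 5*sqrt(2))*(sqrt(2)*t + sqrt(2))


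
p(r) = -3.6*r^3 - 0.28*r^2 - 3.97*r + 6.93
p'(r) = -10.8*r^2 - 0.56*r - 3.97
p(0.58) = 3.83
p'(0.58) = -7.93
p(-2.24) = 54.88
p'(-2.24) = -56.91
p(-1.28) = 19.10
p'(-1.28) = -20.95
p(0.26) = 5.82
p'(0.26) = -4.85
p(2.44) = -56.72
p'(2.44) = -69.64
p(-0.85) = 12.31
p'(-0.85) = -11.30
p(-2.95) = 108.63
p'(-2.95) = -96.30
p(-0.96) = 13.67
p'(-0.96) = -13.39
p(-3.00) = 113.52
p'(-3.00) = -99.49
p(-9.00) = 2644.38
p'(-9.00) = -873.73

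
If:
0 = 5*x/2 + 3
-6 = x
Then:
No Solution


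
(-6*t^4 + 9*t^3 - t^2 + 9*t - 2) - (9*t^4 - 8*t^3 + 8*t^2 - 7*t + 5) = -15*t^4 + 17*t^3 - 9*t^2 + 16*t - 7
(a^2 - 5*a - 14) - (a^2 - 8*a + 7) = 3*a - 21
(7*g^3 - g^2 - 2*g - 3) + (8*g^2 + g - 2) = 7*g^3 + 7*g^2 - g - 5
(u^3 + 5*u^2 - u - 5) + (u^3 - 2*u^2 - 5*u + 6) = 2*u^3 + 3*u^2 - 6*u + 1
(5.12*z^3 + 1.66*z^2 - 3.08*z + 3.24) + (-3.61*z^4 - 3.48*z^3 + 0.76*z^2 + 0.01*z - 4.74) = -3.61*z^4 + 1.64*z^3 + 2.42*z^2 - 3.07*z - 1.5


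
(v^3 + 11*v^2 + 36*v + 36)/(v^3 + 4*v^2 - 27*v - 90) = (v + 2)/(v - 5)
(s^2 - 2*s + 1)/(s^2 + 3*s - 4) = (s - 1)/(s + 4)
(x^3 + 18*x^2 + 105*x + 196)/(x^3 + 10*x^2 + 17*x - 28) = (x + 7)/(x - 1)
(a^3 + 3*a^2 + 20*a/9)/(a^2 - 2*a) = (a^2 + 3*a + 20/9)/(a - 2)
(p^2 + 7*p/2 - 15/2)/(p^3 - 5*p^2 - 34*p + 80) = (p - 3/2)/(p^2 - 10*p + 16)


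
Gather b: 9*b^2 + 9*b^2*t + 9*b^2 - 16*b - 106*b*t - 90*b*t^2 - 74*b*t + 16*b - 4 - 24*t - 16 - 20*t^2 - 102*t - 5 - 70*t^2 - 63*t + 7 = b^2*(9*t + 18) + b*(-90*t^2 - 180*t) - 90*t^2 - 189*t - 18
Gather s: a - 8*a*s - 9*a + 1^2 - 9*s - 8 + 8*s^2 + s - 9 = -8*a + 8*s^2 + s*(-8*a - 8) - 16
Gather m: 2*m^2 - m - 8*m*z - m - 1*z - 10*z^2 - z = 2*m^2 + m*(-8*z - 2) - 10*z^2 - 2*z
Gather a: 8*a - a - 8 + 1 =7*a - 7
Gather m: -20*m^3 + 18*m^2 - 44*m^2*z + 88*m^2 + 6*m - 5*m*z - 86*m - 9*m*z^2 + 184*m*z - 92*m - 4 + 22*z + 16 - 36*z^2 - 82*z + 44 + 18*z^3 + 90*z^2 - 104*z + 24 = -20*m^3 + m^2*(106 - 44*z) + m*(-9*z^2 + 179*z - 172) + 18*z^3 + 54*z^2 - 164*z + 80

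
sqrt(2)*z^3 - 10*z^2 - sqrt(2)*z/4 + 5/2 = (z - 1/2)*(z - 5*sqrt(2))*(sqrt(2)*z + sqrt(2)/2)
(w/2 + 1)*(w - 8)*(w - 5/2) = w^3/2 - 17*w^2/4 - w/2 + 20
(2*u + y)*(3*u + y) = 6*u^2 + 5*u*y + y^2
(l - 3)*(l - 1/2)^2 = l^3 - 4*l^2 + 13*l/4 - 3/4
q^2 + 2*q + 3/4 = (q + 1/2)*(q + 3/2)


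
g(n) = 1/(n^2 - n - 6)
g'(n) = (1 - 2*n)/(n^2 - n - 6)^2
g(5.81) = 0.05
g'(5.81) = -0.02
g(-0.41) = -0.18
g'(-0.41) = 0.06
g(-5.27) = 0.04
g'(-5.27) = 0.02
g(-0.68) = -0.21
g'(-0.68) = 0.10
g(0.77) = -0.16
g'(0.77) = -0.01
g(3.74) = 0.24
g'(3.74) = -0.36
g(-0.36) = -0.18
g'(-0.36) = 0.06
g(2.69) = -0.69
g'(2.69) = -2.07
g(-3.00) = 0.17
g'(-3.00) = 0.19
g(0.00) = -0.17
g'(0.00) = 0.03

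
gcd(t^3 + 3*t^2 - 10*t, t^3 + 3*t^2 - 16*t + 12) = t - 2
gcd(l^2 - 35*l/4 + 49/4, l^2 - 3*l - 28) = l - 7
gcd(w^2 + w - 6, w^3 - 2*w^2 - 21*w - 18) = w + 3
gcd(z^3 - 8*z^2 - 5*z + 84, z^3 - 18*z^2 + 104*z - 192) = z - 4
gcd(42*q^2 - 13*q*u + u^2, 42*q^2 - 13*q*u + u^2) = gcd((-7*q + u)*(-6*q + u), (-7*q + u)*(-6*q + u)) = 42*q^2 - 13*q*u + u^2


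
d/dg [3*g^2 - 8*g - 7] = 6*g - 8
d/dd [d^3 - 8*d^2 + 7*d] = 3*d^2 - 16*d + 7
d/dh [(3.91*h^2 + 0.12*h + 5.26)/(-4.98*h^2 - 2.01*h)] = (-7.2615*h^2 + 52.3896*h + 10.5726)/(h^2*(24.8004*h^2 + 20.0196*h + 4.0401))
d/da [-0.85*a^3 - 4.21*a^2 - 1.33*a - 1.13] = -2.55*a^2 - 8.42*a - 1.33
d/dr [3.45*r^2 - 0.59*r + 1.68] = 6.9*r - 0.59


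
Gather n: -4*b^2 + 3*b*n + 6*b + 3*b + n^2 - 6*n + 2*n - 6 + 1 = -4*b^2 + 9*b + n^2 + n*(3*b - 4) - 5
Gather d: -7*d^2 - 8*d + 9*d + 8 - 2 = -7*d^2 + d + 6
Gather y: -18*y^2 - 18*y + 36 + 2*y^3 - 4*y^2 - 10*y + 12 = 2*y^3 - 22*y^2 - 28*y + 48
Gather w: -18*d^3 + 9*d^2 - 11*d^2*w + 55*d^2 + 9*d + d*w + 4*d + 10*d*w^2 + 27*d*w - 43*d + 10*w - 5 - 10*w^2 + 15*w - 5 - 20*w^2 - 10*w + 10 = -18*d^3 + 64*d^2 - 30*d + w^2*(10*d - 30) + w*(-11*d^2 + 28*d + 15)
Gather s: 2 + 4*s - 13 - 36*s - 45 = -32*s - 56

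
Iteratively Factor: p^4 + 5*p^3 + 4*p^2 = (p)*(p^3 + 5*p^2 + 4*p) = p^2*(p^2 + 5*p + 4) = p^2*(p + 4)*(p + 1)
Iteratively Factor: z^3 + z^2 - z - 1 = (z + 1)*(z^2 - 1) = (z + 1)^2*(z - 1)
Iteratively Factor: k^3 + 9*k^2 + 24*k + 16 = (k + 4)*(k^2 + 5*k + 4) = (k + 4)^2*(k + 1)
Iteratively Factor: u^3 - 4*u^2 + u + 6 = (u + 1)*(u^2 - 5*u + 6) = (u - 2)*(u + 1)*(u - 3)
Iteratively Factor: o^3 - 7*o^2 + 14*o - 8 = (o - 2)*(o^2 - 5*o + 4) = (o - 2)*(o - 1)*(o - 4)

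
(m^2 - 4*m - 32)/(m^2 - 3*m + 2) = (m^2 - 4*m - 32)/(m^2 - 3*m + 2)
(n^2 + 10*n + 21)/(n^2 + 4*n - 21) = (n + 3)/(n - 3)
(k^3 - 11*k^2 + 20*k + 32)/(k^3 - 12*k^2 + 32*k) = (k + 1)/k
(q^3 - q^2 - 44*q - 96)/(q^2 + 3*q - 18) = (q^3 - q^2 - 44*q - 96)/(q^2 + 3*q - 18)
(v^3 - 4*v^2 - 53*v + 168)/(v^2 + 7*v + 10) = (v^3 - 4*v^2 - 53*v + 168)/(v^2 + 7*v + 10)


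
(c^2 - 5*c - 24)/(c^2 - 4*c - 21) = (c - 8)/(c - 7)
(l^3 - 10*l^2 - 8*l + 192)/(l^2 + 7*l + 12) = (l^2 - 14*l + 48)/(l + 3)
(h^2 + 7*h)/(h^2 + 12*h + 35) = h/(h + 5)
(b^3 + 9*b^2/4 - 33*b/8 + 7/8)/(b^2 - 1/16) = 2*(2*b^2 + 5*b - 7)/(4*b + 1)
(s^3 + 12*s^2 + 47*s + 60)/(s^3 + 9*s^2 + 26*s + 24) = (s + 5)/(s + 2)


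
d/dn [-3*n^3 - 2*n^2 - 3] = n*(-9*n - 4)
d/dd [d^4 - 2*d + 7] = 4*d^3 - 2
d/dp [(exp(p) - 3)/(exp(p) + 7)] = 10*exp(p)/(exp(p) + 7)^2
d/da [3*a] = 3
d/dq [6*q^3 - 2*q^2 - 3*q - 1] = 18*q^2 - 4*q - 3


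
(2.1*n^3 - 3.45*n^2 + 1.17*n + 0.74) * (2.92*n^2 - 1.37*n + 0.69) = 6.132*n^5 - 12.951*n^4 + 9.5919*n^3 - 1.8226*n^2 - 0.2065*n + 0.5106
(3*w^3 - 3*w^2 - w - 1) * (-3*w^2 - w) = -9*w^5 + 6*w^4 + 6*w^3 + 4*w^2 + w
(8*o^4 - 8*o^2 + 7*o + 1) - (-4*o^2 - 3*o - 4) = 8*o^4 - 4*o^2 + 10*o + 5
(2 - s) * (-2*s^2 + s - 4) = 2*s^3 - 5*s^2 + 6*s - 8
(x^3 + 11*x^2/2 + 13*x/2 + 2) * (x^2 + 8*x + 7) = x^5 + 27*x^4/2 + 115*x^3/2 + 185*x^2/2 + 123*x/2 + 14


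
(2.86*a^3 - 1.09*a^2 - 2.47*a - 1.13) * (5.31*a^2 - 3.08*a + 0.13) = 15.1866*a^5 - 14.5967*a^4 - 9.3867*a^3 + 1.4656*a^2 + 3.1593*a - 0.1469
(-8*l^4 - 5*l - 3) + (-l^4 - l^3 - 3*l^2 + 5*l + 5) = -9*l^4 - l^3 - 3*l^2 + 2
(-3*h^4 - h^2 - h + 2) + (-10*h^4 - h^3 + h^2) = -13*h^4 - h^3 - h + 2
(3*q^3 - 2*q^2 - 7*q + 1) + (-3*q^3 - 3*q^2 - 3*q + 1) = -5*q^2 - 10*q + 2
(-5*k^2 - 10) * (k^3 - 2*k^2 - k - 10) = -5*k^5 + 10*k^4 - 5*k^3 + 70*k^2 + 10*k + 100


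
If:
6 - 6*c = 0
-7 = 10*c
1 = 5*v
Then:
No Solution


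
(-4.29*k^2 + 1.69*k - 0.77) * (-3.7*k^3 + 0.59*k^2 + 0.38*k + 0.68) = 15.873*k^5 - 8.7841*k^4 + 2.2159*k^3 - 2.7293*k^2 + 0.8566*k - 0.5236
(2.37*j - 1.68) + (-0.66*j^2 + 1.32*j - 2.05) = -0.66*j^2 + 3.69*j - 3.73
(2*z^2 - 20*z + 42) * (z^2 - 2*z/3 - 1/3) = 2*z^4 - 64*z^3/3 + 164*z^2/3 - 64*z/3 - 14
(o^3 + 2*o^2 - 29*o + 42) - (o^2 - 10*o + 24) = o^3 + o^2 - 19*o + 18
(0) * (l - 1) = 0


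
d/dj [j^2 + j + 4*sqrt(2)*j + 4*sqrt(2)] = 2*j + 1 + 4*sqrt(2)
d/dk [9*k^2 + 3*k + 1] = 18*k + 3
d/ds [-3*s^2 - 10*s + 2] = -6*s - 10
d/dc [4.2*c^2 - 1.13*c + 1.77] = 8.4*c - 1.13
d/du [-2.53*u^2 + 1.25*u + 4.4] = 1.25 - 5.06*u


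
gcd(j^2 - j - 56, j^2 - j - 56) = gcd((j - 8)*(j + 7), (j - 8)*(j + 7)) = j^2 - j - 56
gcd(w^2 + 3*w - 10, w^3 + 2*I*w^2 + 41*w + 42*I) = 1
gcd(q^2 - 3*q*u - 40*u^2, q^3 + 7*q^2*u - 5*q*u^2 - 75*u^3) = q + 5*u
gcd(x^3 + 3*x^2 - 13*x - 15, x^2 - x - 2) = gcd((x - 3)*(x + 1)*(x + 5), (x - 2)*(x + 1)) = x + 1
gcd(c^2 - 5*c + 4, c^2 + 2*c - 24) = c - 4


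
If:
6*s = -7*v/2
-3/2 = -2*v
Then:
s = -7/16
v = 3/4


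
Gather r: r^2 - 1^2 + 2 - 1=r^2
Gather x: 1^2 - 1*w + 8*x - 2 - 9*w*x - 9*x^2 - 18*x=-w - 9*x^2 + x*(-9*w - 10) - 1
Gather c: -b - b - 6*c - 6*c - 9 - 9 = -2*b - 12*c - 18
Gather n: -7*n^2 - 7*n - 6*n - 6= -7*n^2 - 13*n - 6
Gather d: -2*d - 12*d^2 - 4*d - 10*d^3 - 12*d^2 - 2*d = -10*d^3 - 24*d^2 - 8*d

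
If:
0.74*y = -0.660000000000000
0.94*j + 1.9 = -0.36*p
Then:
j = -0.382978723404255*p - 2.02127659574468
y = -0.89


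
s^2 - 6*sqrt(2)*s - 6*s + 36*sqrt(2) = (s - 6)*(s - 6*sqrt(2))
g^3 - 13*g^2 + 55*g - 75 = (g - 5)^2*(g - 3)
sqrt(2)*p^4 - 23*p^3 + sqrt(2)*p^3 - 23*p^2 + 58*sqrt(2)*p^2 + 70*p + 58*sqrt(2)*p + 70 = (p + 1)*(p - 7*sqrt(2))*(p - 5*sqrt(2))*(sqrt(2)*p + 1)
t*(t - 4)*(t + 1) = t^3 - 3*t^2 - 4*t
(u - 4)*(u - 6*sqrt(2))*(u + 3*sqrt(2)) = u^3 - 3*sqrt(2)*u^2 - 4*u^2 - 36*u + 12*sqrt(2)*u + 144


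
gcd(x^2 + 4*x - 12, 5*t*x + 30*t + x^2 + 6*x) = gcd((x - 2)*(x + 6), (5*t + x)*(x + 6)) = x + 6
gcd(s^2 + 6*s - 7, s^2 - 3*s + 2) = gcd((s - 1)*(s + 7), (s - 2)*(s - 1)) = s - 1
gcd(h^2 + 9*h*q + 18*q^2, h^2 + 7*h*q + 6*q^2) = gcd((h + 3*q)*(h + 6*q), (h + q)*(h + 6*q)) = h + 6*q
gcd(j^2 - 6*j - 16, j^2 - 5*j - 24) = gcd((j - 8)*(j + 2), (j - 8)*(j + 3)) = j - 8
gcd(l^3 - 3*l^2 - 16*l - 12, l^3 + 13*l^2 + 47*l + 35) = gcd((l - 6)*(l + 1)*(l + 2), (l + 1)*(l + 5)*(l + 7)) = l + 1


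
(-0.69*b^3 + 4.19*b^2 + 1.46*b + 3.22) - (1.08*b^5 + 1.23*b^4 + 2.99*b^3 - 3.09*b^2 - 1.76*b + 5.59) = -1.08*b^5 - 1.23*b^4 - 3.68*b^3 + 7.28*b^2 + 3.22*b - 2.37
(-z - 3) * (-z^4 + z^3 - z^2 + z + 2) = z^5 + 2*z^4 - 2*z^3 + 2*z^2 - 5*z - 6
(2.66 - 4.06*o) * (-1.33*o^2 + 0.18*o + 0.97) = 5.3998*o^3 - 4.2686*o^2 - 3.4594*o + 2.5802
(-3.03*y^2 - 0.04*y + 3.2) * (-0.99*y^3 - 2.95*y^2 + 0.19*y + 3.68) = 2.9997*y^5 + 8.9781*y^4 - 3.6257*y^3 - 20.598*y^2 + 0.4608*y + 11.776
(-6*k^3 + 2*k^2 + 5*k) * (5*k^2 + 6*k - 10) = -30*k^5 - 26*k^4 + 97*k^3 + 10*k^2 - 50*k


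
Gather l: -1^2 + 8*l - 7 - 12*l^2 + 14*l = -12*l^2 + 22*l - 8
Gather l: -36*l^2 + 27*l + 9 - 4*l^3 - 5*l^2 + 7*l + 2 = -4*l^3 - 41*l^2 + 34*l + 11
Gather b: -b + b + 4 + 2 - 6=0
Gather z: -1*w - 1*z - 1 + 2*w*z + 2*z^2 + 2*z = -w + 2*z^2 + z*(2*w + 1) - 1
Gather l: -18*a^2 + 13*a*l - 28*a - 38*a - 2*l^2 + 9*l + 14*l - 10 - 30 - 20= -18*a^2 - 66*a - 2*l^2 + l*(13*a + 23) - 60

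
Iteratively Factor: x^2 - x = (x - 1)*(x)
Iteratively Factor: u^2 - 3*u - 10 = (u - 5)*(u + 2)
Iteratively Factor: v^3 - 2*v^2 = (v)*(v^2 - 2*v) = v^2*(v - 2)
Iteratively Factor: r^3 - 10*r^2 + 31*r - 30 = (r - 3)*(r^2 - 7*r + 10) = (r - 3)*(r - 2)*(r - 5)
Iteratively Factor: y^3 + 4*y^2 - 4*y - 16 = (y + 4)*(y^2 - 4) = (y + 2)*(y + 4)*(y - 2)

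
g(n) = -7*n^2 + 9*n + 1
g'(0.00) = 9.00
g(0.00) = 1.00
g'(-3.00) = 51.00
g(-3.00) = -89.00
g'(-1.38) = 28.32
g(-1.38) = -24.75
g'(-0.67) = 18.38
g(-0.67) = -8.17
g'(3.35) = -37.90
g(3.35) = -47.41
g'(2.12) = -20.68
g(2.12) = -11.38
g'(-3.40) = 56.60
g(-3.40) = -110.52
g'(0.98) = -4.72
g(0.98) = 3.10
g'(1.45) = -11.30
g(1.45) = -0.67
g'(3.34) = -37.76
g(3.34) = -47.03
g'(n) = 9 - 14*n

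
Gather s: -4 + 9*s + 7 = 9*s + 3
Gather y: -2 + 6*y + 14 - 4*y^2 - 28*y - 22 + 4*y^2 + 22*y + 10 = 0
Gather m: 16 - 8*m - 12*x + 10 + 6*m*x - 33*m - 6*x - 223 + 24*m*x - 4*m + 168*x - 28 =m*(30*x - 45) + 150*x - 225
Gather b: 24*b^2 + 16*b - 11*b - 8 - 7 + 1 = 24*b^2 + 5*b - 14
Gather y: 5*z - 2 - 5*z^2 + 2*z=-5*z^2 + 7*z - 2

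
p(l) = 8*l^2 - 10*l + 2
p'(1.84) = 19.44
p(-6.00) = 350.00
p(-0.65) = 11.88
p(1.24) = 1.90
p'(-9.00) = -154.00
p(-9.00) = 740.00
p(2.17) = 17.97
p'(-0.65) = -20.40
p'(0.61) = -0.24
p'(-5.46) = -97.36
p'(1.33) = 11.28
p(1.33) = 2.85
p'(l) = 16*l - 10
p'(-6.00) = -106.00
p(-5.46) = 295.09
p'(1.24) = 9.84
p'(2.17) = 24.72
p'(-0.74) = -21.84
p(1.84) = 10.68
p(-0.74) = 13.78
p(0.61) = -1.12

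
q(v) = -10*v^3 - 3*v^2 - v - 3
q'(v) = -30*v^2 - 6*v - 1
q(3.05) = -317.68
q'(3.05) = -298.38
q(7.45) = -4311.89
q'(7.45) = -1710.78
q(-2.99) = 240.48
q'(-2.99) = -251.26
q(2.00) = -97.00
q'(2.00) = -133.00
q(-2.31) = 106.57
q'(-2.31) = -147.22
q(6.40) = -2753.72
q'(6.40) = -1268.20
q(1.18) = -24.79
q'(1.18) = -49.85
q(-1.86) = 52.83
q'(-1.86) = -93.63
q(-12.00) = 16857.00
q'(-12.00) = -4249.00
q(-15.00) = 33087.00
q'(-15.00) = -6661.00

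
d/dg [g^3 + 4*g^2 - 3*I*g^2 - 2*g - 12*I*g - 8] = 3*g^2 + g*(8 - 6*I) - 2 - 12*I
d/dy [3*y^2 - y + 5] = 6*y - 1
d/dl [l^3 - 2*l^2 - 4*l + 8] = 3*l^2 - 4*l - 4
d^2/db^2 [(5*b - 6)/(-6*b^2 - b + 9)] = 2*(-(5*b - 6)*(12*b + 1)^2 + (90*b - 31)*(6*b^2 + b - 9))/(6*b^2 + b - 9)^3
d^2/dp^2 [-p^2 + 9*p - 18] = -2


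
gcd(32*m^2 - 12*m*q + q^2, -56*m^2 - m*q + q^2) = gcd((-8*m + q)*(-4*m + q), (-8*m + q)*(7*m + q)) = -8*m + q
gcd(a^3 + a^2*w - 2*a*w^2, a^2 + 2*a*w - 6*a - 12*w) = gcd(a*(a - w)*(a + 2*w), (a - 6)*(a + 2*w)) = a + 2*w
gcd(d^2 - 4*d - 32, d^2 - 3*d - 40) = d - 8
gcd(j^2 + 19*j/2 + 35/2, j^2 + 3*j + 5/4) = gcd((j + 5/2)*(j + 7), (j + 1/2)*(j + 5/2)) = j + 5/2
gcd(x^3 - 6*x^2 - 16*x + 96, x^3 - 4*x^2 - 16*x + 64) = x^2 - 16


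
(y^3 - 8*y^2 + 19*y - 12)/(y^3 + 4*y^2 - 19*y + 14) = (y^2 - 7*y + 12)/(y^2 + 5*y - 14)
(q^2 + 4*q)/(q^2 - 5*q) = (q + 4)/(q - 5)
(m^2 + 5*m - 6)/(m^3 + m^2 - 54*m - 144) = (m - 1)/(m^2 - 5*m - 24)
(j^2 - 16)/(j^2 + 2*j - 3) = (j^2 - 16)/(j^2 + 2*j - 3)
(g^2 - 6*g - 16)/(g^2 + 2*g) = (g - 8)/g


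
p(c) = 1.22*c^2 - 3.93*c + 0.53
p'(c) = 2.44*c - 3.93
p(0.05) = 0.34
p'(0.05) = -3.81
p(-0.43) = 2.45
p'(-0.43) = -4.98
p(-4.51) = 43.07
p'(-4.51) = -14.93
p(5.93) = 20.13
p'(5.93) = 10.54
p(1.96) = -2.49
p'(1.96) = 0.85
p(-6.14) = 70.65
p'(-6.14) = -18.91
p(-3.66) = 31.26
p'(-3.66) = -12.86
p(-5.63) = 61.33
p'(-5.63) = -17.67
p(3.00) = -0.28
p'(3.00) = 3.39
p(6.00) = 20.87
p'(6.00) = 10.71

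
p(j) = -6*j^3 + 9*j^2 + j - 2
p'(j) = -18*j^2 + 18*j + 1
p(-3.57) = 382.13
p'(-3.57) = -292.67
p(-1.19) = 19.67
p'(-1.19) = -45.91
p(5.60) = -767.86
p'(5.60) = -462.68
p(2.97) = -76.83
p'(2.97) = -104.32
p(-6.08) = 1673.15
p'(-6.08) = -773.84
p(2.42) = -31.91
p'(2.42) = -60.86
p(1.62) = -2.27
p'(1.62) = -17.08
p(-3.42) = 339.86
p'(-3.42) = -271.10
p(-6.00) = 1612.00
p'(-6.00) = -755.00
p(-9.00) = 5092.00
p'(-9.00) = -1619.00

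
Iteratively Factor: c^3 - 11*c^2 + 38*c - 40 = (c - 5)*(c^2 - 6*c + 8) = (c - 5)*(c - 4)*(c - 2)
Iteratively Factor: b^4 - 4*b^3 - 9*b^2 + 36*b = (b + 3)*(b^3 - 7*b^2 + 12*b) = (b - 3)*(b + 3)*(b^2 - 4*b) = b*(b - 3)*(b + 3)*(b - 4)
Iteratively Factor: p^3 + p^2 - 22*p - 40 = (p + 2)*(p^2 - p - 20) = (p - 5)*(p + 2)*(p + 4)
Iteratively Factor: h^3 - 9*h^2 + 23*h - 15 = (h - 5)*(h^2 - 4*h + 3) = (h - 5)*(h - 1)*(h - 3)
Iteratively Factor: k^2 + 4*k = (k)*(k + 4)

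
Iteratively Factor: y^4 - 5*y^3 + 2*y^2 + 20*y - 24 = (y - 3)*(y^3 - 2*y^2 - 4*y + 8) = (y - 3)*(y - 2)*(y^2 - 4) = (y - 3)*(y - 2)*(y + 2)*(y - 2)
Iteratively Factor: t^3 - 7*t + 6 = (t - 2)*(t^2 + 2*t - 3) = (t - 2)*(t + 3)*(t - 1)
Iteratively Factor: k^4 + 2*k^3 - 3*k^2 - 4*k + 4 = (k + 2)*(k^3 - 3*k + 2) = (k + 2)^2*(k^2 - 2*k + 1) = (k - 1)*(k + 2)^2*(k - 1)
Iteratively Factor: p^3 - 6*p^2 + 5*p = (p - 5)*(p^2 - p) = (p - 5)*(p - 1)*(p)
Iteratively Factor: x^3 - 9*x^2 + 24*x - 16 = (x - 4)*(x^2 - 5*x + 4) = (x - 4)^2*(x - 1)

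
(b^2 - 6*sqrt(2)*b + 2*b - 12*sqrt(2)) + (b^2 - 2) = 2*b^2 - 6*sqrt(2)*b + 2*b - 12*sqrt(2) - 2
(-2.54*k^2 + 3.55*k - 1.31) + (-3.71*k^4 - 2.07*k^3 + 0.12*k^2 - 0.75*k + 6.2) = -3.71*k^4 - 2.07*k^3 - 2.42*k^2 + 2.8*k + 4.89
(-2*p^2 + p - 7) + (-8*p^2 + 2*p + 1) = -10*p^2 + 3*p - 6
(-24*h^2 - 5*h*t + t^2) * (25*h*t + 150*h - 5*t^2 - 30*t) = -600*h^3*t - 3600*h^3 - 5*h^2*t^2 - 30*h^2*t + 50*h*t^3 + 300*h*t^2 - 5*t^4 - 30*t^3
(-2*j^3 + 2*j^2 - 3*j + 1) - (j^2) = -2*j^3 + j^2 - 3*j + 1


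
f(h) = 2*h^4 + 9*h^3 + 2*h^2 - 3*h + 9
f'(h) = 8*h^3 + 27*h^2 + 4*h - 3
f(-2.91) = -43.70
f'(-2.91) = 16.86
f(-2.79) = -41.34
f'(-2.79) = 22.27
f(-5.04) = 213.19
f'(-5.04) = -361.51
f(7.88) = 12224.71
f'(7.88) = 5619.50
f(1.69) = 69.40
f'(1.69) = 119.49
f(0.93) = 16.68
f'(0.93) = 30.51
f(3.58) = 765.36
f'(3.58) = 724.42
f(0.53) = 9.47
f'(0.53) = 7.90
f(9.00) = 19827.00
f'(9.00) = 8052.00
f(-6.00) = 747.00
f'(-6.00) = -783.00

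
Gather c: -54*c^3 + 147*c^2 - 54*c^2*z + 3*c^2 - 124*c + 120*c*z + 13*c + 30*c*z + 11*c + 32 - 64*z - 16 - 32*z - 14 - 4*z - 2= -54*c^3 + c^2*(150 - 54*z) + c*(150*z - 100) - 100*z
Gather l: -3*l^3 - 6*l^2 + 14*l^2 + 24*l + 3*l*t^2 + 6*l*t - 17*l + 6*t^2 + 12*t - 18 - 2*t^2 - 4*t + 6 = -3*l^3 + 8*l^2 + l*(3*t^2 + 6*t + 7) + 4*t^2 + 8*t - 12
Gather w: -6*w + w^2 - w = w^2 - 7*w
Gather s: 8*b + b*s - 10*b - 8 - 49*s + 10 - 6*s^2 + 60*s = -2*b - 6*s^2 + s*(b + 11) + 2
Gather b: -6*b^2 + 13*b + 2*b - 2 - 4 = -6*b^2 + 15*b - 6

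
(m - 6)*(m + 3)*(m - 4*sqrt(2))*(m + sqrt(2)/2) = m^4 - 7*sqrt(2)*m^3/2 - 3*m^3 - 22*m^2 + 21*sqrt(2)*m^2/2 + 12*m + 63*sqrt(2)*m + 72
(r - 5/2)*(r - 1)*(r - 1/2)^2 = r^4 - 9*r^3/2 + 25*r^2/4 - 27*r/8 + 5/8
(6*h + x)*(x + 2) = 6*h*x + 12*h + x^2 + 2*x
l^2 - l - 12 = (l - 4)*(l + 3)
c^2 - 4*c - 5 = (c - 5)*(c + 1)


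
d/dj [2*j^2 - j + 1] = 4*j - 1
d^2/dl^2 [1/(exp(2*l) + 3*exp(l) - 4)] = (2*(2*exp(l) + 3)^2*exp(l) - (4*exp(l) + 3)*(exp(2*l) + 3*exp(l) - 4))*exp(l)/(exp(2*l) + 3*exp(l) - 4)^3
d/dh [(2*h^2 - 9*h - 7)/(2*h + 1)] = (4*h^2 + 4*h + 5)/(4*h^2 + 4*h + 1)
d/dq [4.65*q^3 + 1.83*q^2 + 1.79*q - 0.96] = 13.95*q^2 + 3.66*q + 1.79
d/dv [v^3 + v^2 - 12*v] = 3*v^2 + 2*v - 12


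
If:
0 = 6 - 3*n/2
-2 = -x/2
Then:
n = 4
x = 4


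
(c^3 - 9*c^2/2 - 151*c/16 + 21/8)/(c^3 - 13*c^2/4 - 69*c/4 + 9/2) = (c + 7/4)/(c + 3)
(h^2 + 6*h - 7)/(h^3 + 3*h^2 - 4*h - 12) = (h^2 + 6*h - 7)/(h^3 + 3*h^2 - 4*h - 12)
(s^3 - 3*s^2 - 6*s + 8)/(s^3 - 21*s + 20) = (s + 2)/(s + 5)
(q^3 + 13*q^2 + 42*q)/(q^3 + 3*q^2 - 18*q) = (q + 7)/(q - 3)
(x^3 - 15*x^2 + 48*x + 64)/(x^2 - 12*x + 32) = (x^2 - 7*x - 8)/(x - 4)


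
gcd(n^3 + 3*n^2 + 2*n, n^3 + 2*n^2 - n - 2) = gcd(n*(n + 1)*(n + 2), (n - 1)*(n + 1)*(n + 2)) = n^2 + 3*n + 2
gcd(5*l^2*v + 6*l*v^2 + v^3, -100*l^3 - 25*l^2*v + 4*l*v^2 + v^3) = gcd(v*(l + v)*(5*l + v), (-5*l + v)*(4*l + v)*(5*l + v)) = 5*l + v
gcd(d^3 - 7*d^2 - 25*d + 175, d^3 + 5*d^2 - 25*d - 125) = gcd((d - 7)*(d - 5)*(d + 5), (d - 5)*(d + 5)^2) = d^2 - 25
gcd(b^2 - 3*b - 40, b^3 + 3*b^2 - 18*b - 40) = b + 5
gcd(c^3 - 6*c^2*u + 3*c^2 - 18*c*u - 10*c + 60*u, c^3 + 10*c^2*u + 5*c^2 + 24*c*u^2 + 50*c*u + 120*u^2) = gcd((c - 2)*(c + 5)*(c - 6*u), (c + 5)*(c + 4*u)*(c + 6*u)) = c + 5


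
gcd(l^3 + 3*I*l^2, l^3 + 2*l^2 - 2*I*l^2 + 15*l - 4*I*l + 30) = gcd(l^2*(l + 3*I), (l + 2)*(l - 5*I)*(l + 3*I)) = l + 3*I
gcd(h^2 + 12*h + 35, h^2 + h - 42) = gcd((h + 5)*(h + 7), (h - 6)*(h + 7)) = h + 7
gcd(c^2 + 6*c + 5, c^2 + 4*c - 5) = c + 5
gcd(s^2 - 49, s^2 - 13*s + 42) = s - 7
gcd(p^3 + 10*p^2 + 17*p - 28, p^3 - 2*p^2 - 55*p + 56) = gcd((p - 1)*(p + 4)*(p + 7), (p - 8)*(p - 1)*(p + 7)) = p^2 + 6*p - 7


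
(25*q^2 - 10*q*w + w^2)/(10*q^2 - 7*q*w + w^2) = (5*q - w)/(2*q - w)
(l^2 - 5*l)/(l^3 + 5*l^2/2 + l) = 2*(l - 5)/(2*l^2 + 5*l + 2)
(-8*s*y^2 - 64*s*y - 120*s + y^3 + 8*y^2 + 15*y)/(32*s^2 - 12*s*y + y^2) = (y^2 + 8*y + 15)/(-4*s + y)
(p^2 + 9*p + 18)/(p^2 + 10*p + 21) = (p + 6)/(p + 7)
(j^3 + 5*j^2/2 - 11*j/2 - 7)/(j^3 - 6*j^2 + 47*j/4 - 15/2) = 2*(2*j^2 + 9*j + 7)/(4*j^2 - 16*j + 15)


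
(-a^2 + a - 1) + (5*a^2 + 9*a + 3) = 4*a^2 + 10*a + 2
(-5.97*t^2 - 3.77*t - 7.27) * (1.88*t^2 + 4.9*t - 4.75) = -11.2236*t^4 - 36.3406*t^3 - 3.7831*t^2 - 17.7155*t + 34.5325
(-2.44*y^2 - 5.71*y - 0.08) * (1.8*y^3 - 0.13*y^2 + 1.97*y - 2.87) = -4.392*y^5 - 9.9608*y^4 - 4.2085*y^3 - 4.2355*y^2 + 16.2301*y + 0.2296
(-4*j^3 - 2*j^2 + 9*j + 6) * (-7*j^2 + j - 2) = 28*j^5 + 10*j^4 - 57*j^3 - 29*j^2 - 12*j - 12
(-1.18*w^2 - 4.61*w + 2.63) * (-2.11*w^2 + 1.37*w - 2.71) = 2.4898*w^4 + 8.1105*w^3 - 8.6672*w^2 + 16.0962*w - 7.1273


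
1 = 1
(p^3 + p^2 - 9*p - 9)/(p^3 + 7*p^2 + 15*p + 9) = (p - 3)/(p + 3)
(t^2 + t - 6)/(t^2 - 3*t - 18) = (t - 2)/(t - 6)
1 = 1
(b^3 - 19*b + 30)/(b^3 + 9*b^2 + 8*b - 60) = (b - 3)/(b + 6)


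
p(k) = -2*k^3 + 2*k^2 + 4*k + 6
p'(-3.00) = -62.00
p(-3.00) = 66.00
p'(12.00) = -812.00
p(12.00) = -3114.00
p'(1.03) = 1.75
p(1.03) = 10.06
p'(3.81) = -67.86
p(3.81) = -60.34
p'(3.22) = -45.33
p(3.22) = -27.16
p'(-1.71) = -20.38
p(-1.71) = 15.01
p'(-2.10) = -30.86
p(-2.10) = 24.94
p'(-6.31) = -260.14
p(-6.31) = 562.87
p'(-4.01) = -108.52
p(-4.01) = 151.08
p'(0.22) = 4.59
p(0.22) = 6.96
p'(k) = -6*k^2 + 4*k + 4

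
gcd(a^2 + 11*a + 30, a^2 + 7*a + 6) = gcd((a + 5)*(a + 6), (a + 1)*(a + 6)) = a + 6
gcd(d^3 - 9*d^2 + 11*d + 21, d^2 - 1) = d + 1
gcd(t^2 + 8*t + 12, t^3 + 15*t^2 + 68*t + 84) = t^2 + 8*t + 12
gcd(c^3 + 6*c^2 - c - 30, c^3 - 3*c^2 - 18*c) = c + 3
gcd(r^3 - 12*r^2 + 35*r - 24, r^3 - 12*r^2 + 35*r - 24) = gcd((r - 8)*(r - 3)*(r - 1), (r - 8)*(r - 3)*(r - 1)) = r^3 - 12*r^2 + 35*r - 24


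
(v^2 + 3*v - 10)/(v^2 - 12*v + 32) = (v^2 + 3*v - 10)/(v^2 - 12*v + 32)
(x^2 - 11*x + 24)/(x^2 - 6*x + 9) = (x - 8)/(x - 3)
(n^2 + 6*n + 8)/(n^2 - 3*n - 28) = (n + 2)/(n - 7)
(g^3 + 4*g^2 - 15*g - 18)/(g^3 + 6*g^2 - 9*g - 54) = (g + 1)/(g + 3)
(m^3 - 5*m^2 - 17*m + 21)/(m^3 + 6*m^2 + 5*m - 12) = (m - 7)/(m + 4)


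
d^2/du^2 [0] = 0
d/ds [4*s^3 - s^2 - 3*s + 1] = 12*s^2 - 2*s - 3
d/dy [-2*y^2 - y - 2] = -4*y - 1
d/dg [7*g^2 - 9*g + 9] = 14*g - 9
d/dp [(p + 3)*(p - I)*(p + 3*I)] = 3*p^2 + p*(6 + 4*I) + 3 + 6*I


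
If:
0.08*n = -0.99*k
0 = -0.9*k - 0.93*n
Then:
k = 0.00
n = 0.00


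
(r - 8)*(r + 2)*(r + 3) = r^3 - 3*r^2 - 34*r - 48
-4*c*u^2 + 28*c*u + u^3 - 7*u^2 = u*(-4*c + u)*(u - 7)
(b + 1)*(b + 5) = b^2 + 6*b + 5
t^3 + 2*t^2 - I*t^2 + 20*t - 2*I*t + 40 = (t + 2)*(t - 5*I)*(t + 4*I)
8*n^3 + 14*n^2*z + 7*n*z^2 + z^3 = (n + z)*(2*n + z)*(4*n + z)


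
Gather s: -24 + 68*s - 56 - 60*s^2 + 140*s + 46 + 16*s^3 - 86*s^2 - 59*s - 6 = 16*s^3 - 146*s^2 + 149*s - 40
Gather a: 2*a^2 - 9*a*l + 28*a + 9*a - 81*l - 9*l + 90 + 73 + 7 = 2*a^2 + a*(37 - 9*l) - 90*l + 170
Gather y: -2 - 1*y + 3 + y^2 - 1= y^2 - y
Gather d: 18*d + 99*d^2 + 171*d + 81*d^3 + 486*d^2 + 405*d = 81*d^3 + 585*d^2 + 594*d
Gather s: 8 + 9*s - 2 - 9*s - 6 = 0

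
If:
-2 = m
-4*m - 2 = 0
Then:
No Solution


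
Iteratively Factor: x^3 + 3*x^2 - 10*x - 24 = (x + 2)*(x^2 + x - 12) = (x - 3)*(x + 2)*(x + 4)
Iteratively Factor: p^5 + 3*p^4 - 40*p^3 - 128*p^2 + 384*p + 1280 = (p + 4)*(p^4 - p^3 - 36*p^2 + 16*p + 320) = (p + 4)^2*(p^3 - 5*p^2 - 16*p + 80) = (p - 5)*(p + 4)^2*(p^2 - 16) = (p - 5)*(p + 4)^3*(p - 4)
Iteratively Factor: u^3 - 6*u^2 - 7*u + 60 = (u - 5)*(u^2 - u - 12) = (u - 5)*(u - 4)*(u + 3)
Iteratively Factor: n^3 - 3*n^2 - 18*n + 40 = (n - 5)*(n^2 + 2*n - 8) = (n - 5)*(n - 2)*(n + 4)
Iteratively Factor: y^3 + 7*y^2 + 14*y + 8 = (y + 1)*(y^2 + 6*y + 8) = (y + 1)*(y + 4)*(y + 2)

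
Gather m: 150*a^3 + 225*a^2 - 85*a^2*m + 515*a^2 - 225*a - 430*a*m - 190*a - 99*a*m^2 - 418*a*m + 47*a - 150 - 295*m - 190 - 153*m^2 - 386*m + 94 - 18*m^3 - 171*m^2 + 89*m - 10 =150*a^3 + 740*a^2 - 368*a - 18*m^3 + m^2*(-99*a - 324) + m*(-85*a^2 - 848*a - 592) - 256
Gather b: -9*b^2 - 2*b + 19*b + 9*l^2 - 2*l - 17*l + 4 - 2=-9*b^2 + 17*b + 9*l^2 - 19*l + 2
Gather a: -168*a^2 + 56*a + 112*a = -168*a^2 + 168*a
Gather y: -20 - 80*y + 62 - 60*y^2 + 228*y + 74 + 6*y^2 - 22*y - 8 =-54*y^2 + 126*y + 108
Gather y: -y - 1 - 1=-y - 2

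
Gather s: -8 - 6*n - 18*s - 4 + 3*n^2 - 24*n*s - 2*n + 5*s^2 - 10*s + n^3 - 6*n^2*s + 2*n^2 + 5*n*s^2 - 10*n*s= n^3 + 5*n^2 - 8*n + s^2*(5*n + 5) + s*(-6*n^2 - 34*n - 28) - 12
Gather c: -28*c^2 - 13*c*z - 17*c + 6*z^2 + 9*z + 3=-28*c^2 + c*(-13*z - 17) + 6*z^2 + 9*z + 3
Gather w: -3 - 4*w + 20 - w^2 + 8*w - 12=-w^2 + 4*w + 5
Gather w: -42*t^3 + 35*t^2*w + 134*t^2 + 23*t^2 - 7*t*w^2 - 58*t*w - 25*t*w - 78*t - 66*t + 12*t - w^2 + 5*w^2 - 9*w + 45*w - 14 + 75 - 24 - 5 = -42*t^3 + 157*t^2 - 132*t + w^2*(4 - 7*t) + w*(35*t^2 - 83*t + 36) + 32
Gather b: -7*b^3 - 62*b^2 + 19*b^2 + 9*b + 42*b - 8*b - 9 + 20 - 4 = -7*b^3 - 43*b^2 + 43*b + 7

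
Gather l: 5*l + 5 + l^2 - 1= l^2 + 5*l + 4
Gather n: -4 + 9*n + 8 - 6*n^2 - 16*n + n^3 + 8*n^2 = n^3 + 2*n^2 - 7*n + 4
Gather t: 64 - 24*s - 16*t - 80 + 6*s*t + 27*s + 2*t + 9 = 3*s + t*(6*s - 14) - 7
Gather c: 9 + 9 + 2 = 20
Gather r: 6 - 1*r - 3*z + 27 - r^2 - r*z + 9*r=-r^2 + r*(8 - z) - 3*z + 33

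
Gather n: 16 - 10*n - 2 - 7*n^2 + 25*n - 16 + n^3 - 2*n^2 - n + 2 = n^3 - 9*n^2 + 14*n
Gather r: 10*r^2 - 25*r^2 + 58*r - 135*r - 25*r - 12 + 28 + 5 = -15*r^2 - 102*r + 21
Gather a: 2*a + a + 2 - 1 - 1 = 3*a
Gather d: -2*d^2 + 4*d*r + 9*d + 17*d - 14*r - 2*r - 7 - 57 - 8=-2*d^2 + d*(4*r + 26) - 16*r - 72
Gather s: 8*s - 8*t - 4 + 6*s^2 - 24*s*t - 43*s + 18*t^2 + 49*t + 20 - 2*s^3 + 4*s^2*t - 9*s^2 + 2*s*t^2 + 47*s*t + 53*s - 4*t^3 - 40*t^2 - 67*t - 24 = -2*s^3 + s^2*(4*t - 3) + s*(2*t^2 + 23*t + 18) - 4*t^3 - 22*t^2 - 26*t - 8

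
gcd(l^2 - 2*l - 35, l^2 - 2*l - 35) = l^2 - 2*l - 35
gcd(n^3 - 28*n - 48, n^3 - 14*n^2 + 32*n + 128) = n + 2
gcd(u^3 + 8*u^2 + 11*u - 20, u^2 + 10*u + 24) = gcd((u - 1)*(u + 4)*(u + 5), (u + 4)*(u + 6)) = u + 4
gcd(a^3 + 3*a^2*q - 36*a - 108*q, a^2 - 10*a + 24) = a - 6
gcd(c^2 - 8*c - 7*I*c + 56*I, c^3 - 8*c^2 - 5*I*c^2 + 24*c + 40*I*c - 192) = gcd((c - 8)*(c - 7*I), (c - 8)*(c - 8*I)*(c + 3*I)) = c - 8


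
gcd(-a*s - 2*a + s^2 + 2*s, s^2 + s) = 1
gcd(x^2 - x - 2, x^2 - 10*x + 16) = x - 2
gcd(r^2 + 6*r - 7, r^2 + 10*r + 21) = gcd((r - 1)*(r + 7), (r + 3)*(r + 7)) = r + 7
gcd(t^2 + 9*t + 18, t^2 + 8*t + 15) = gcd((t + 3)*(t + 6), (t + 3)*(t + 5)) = t + 3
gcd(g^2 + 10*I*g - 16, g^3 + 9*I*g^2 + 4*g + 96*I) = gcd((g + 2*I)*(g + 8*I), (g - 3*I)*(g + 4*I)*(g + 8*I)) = g + 8*I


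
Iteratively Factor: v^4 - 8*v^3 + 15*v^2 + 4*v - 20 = (v - 2)*(v^3 - 6*v^2 + 3*v + 10) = (v - 5)*(v - 2)*(v^2 - v - 2) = (v - 5)*(v - 2)^2*(v + 1)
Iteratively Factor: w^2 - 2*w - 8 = (w - 4)*(w + 2)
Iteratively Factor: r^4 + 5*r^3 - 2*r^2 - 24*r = (r)*(r^3 + 5*r^2 - 2*r - 24) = r*(r - 2)*(r^2 + 7*r + 12) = r*(r - 2)*(r + 3)*(r + 4)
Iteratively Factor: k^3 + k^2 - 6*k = (k + 3)*(k^2 - 2*k) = k*(k + 3)*(k - 2)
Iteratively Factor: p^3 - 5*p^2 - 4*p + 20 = (p - 2)*(p^2 - 3*p - 10) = (p - 5)*(p - 2)*(p + 2)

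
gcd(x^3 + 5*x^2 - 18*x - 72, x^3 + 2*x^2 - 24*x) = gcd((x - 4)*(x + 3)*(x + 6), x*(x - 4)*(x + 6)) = x^2 + 2*x - 24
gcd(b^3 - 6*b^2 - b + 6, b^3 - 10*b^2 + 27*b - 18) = b^2 - 7*b + 6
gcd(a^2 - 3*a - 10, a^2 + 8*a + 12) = a + 2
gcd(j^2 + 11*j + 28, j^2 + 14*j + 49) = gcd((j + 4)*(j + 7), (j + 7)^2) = j + 7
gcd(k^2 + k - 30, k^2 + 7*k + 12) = 1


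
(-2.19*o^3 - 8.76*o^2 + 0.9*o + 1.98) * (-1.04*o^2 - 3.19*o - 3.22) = 2.2776*o^5 + 16.0965*o^4 + 34.0602*o^3 + 23.277*o^2 - 9.2142*o - 6.3756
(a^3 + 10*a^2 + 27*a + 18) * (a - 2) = a^4 + 8*a^3 + 7*a^2 - 36*a - 36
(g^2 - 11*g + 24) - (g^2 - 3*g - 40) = 64 - 8*g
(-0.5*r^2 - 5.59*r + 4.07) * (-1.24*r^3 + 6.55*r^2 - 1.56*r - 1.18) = 0.62*r^5 + 3.6566*r^4 - 40.8813*r^3 + 35.9689*r^2 + 0.246999999999999*r - 4.8026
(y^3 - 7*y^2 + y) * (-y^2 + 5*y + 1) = -y^5 + 12*y^4 - 35*y^3 - 2*y^2 + y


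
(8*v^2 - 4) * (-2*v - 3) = -16*v^3 - 24*v^2 + 8*v + 12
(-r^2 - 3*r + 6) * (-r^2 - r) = r^4 + 4*r^3 - 3*r^2 - 6*r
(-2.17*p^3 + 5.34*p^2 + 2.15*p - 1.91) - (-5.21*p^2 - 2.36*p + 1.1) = -2.17*p^3 + 10.55*p^2 + 4.51*p - 3.01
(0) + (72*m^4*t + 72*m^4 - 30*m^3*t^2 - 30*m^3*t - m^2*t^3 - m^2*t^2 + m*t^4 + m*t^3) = 72*m^4*t + 72*m^4 - 30*m^3*t^2 - 30*m^3*t - m^2*t^3 - m^2*t^2 + m*t^4 + m*t^3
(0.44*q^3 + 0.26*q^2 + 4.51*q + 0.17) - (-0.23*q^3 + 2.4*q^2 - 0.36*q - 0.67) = 0.67*q^3 - 2.14*q^2 + 4.87*q + 0.84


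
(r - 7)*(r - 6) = r^2 - 13*r + 42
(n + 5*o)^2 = n^2 + 10*n*o + 25*o^2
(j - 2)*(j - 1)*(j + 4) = j^3 + j^2 - 10*j + 8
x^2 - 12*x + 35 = (x - 7)*(x - 5)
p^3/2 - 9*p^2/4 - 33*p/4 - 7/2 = (p/2 + 1)*(p - 7)*(p + 1/2)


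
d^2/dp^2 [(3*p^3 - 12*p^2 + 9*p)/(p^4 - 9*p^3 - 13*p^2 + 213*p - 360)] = 6*(p^6 - 3*p^5 + 111*p^4 - 1093*p^3 + 2880*p^2 - 2160*p + 10680)/(p^9 - 18*p^8 + 15*p^7 + 1260*p^6 - 4785*p^5 - 26658*p^4 + 147329*p^3 + 86760*p^2 - 1339200*p + 1728000)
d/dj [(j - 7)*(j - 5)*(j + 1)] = 3*j^2 - 22*j + 23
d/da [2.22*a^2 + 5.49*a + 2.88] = 4.44*a + 5.49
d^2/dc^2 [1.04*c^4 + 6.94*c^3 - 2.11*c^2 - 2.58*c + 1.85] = 12.48*c^2 + 41.64*c - 4.22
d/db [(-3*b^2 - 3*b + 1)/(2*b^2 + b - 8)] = (3*b^2 + 44*b + 23)/(4*b^4 + 4*b^3 - 31*b^2 - 16*b + 64)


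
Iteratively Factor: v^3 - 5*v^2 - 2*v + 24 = (v - 4)*(v^2 - v - 6) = (v - 4)*(v + 2)*(v - 3)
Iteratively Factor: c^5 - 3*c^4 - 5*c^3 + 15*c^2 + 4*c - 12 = (c - 2)*(c^4 - c^3 - 7*c^2 + c + 6) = (c - 2)*(c + 2)*(c^3 - 3*c^2 - c + 3) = (c - 3)*(c - 2)*(c + 2)*(c^2 - 1) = (c - 3)*(c - 2)*(c - 1)*(c + 2)*(c + 1)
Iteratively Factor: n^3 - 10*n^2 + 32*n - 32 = (n - 4)*(n^2 - 6*n + 8) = (n - 4)^2*(n - 2)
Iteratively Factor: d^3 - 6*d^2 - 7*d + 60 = (d - 5)*(d^2 - d - 12) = (d - 5)*(d - 4)*(d + 3)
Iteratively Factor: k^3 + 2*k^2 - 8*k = (k + 4)*(k^2 - 2*k) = (k - 2)*(k + 4)*(k)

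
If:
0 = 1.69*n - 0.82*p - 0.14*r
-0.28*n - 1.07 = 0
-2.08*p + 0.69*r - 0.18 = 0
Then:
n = -3.82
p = -5.23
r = -15.50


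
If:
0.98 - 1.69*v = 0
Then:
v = 0.58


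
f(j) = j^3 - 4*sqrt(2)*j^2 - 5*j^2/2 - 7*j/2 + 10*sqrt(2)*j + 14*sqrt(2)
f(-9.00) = -1465.69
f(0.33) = 22.46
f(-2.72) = -89.62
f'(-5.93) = 212.88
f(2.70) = 8.75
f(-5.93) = -538.67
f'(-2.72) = 77.21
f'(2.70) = -11.53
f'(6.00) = 20.76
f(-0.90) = 2.89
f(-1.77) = -30.14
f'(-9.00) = 400.47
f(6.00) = 6.01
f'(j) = 3*j^2 - 8*sqrt(2)*j - 5*j - 7/2 + 10*sqrt(2)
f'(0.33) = 5.59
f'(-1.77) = 48.92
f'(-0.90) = 27.75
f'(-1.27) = 36.20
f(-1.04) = -1.22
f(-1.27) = -8.92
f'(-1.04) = 30.85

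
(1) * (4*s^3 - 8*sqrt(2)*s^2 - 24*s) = 4*s^3 - 8*sqrt(2)*s^2 - 24*s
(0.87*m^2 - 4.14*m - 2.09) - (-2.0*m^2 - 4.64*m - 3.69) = 2.87*m^2 + 0.5*m + 1.6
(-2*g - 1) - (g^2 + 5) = -g^2 - 2*g - 6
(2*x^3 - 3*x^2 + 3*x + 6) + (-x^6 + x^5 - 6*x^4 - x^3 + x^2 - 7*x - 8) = -x^6 + x^5 - 6*x^4 + x^3 - 2*x^2 - 4*x - 2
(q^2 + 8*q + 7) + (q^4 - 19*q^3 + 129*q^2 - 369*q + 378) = q^4 - 19*q^3 + 130*q^2 - 361*q + 385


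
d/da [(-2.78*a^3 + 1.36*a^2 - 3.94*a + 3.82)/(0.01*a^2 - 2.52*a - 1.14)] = (-0.0278*a^4 + 14.0112*a^3 + 6.1198*a^2 - 3.1772*a + 14.118)/(0.0001*a^4 - 0.0504*a^3 + 6.3276*a^2 + 5.7456*a + 1.2996)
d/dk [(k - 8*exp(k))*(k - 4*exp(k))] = -12*k*exp(k) + 2*k + 64*exp(2*k) - 12*exp(k)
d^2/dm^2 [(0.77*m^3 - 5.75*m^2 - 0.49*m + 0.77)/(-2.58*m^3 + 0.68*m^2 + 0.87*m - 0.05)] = (1.4210854715202e-14*m^7 + 73.8468239999999*m^6 + 9.19976400000002*m^5 + 11.967588*m^4 + 5.86118200000001*m^3 + 8.849214*m^2 - 2.048802*m - 1.146606)/(17.173512*m^9 - 13.579056*m^8 - 13.794228*m^7 + 9.841996*m^6 + 4.125222*m^5 - 2.148096*m^4 - 0.461673*m^3 + 0.108435*m^2 - 0.006525*m + 0.000125)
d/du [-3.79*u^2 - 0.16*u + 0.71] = -7.58*u - 0.16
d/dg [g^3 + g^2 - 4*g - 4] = 3*g^2 + 2*g - 4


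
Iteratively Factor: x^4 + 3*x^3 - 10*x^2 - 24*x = (x + 4)*(x^3 - x^2 - 6*x) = (x - 3)*(x + 4)*(x^2 + 2*x) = (x - 3)*(x + 2)*(x + 4)*(x)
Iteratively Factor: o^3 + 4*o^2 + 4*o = (o + 2)*(o^2 + 2*o) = o*(o + 2)*(o + 2)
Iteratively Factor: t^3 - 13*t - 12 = (t - 4)*(t^2 + 4*t + 3) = (t - 4)*(t + 3)*(t + 1)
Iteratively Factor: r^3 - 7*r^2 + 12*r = (r - 4)*(r^2 - 3*r) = r*(r - 4)*(r - 3)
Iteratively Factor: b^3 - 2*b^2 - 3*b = (b)*(b^2 - 2*b - 3) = b*(b - 3)*(b + 1)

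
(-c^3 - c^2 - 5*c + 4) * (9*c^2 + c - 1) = -9*c^5 - 10*c^4 - 45*c^3 + 32*c^2 + 9*c - 4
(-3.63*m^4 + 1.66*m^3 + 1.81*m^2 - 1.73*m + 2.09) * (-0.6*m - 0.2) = 2.178*m^5 - 0.27*m^4 - 1.418*m^3 + 0.676*m^2 - 0.908*m - 0.418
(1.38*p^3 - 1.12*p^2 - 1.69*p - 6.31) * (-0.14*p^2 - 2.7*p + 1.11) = -0.1932*p^5 - 3.5692*p^4 + 4.7924*p^3 + 4.2032*p^2 + 15.1611*p - 7.0041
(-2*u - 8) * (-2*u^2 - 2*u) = 4*u^3 + 20*u^2 + 16*u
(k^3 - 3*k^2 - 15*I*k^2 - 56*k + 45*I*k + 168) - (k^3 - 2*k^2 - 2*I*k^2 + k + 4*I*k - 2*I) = -k^2 - 13*I*k^2 - 57*k + 41*I*k + 168 + 2*I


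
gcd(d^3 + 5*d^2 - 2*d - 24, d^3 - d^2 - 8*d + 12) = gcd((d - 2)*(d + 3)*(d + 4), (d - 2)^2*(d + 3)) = d^2 + d - 6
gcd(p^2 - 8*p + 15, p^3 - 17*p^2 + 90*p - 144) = p - 3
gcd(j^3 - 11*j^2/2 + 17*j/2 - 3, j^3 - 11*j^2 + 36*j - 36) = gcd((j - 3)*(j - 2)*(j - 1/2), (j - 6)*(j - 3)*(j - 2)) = j^2 - 5*j + 6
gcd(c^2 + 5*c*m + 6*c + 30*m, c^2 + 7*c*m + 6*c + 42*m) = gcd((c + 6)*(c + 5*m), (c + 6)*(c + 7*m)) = c + 6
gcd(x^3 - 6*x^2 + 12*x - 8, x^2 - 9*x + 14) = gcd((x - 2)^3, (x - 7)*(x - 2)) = x - 2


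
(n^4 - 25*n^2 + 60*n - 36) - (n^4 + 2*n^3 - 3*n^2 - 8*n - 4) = -2*n^3 - 22*n^2 + 68*n - 32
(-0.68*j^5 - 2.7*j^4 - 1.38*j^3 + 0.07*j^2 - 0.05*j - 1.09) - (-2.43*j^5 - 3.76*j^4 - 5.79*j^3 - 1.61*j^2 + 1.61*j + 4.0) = 1.75*j^5 + 1.06*j^4 + 4.41*j^3 + 1.68*j^2 - 1.66*j - 5.09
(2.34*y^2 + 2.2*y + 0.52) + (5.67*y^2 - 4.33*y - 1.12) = 8.01*y^2 - 2.13*y - 0.6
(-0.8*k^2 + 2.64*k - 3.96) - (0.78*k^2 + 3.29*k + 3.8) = -1.58*k^2 - 0.65*k - 7.76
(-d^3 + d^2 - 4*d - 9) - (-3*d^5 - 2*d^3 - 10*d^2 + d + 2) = 3*d^5 + d^3 + 11*d^2 - 5*d - 11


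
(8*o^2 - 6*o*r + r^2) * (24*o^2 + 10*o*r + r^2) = 192*o^4 - 64*o^3*r - 28*o^2*r^2 + 4*o*r^3 + r^4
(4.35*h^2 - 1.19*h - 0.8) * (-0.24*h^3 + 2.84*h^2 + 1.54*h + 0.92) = -1.044*h^5 + 12.6396*h^4 + 3.5114*h^3 - 0.1026*h^2 - 2.3268*h - 0.736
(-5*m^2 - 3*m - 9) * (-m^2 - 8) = 5*m^4 + 3*m^3 + 49*m^2 + 24*m + 72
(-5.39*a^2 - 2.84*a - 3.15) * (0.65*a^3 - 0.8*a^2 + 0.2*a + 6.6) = -3.5035*a^5 + 2.466*a^4 - 0.8535*a^3 - 33.622*a^2 - 19.374*a - 20.79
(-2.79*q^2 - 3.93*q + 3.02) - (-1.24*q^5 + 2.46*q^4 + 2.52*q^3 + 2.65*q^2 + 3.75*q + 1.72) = 1.24*q^5 - 2.46*q^4 - 2.52*q^3 - 5.44*q^2 - 7.68*q + 1.3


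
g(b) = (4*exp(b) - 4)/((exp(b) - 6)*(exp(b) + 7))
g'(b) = 4*exp(b)/((exp(b) - 6)*(exp(b) + 7)) - (4*exp(b) - 4)*exp(b)/((exp(b) - 6)*(exp(b) + 7)^2) - (4*exp(b) - 4)*exp(b)/((exp(b) - 6)^2*(exp(b) + 7)) = 4*(-exp(2*b) + 2*exp(b) - 41)*exp(b)/(exp(4*b) + 2*exp(3*b) - 83*exp(2*b) - 84*exp(b) + 1764)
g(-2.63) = 0.09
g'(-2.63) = -0.01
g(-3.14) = 0.09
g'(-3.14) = -0.00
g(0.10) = -0.01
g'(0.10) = -0.11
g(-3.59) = 0.09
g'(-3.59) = -0.00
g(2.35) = 0.48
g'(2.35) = -0.89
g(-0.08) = 0.01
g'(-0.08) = -0.09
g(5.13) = 0.02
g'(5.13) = -0.02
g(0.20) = -0.02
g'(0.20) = -0.13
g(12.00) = 0.00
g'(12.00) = 0.00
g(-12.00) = 0.10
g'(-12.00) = 0.00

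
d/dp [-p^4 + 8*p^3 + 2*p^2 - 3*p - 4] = -4*p^3 + 24*p^2 + 4*p - 3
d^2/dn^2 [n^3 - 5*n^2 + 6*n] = 6*n - 10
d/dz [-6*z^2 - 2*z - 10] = -12*z - 2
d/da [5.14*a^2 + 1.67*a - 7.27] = 10.28*a + 1.67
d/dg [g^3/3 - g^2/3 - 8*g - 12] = g^2 - 2*g/3 - 8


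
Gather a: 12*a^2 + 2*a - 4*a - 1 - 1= 12*a^2 - 2*a - 2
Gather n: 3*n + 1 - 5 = 3*n - 4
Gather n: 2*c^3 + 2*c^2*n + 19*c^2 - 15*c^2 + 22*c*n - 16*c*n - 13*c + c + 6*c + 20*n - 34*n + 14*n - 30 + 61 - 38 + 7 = 2*c^3 + 4*c^2 - 6*c + n*(2*c^2 + 6*c)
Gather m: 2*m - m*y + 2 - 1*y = m*(2 - y) - y + 2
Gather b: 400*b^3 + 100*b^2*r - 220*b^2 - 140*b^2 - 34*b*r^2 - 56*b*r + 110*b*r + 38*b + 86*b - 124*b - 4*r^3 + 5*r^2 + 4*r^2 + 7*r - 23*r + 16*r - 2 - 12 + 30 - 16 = 400*b^3 + b^2*(100*r - 360) + b*(-34*r^2 + 54*r) - 4*r^3 + 9*r^2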